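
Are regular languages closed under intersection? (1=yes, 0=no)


Regular languages are closed under all standard operations:
- Union: Yes (product construction)
- Intersection: Yes (product construction)
- Complement: Yes (swap accept/reject)
- Concatenation: Yes (NFA construction)
Operation: intersection -> Closed

1


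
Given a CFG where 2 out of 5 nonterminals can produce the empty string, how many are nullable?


Nonterminals: {S, A, B, C, D}
A nonterminal is nullable if it can derive epsilon
Counting nullable nonterminals: 2
Total nullable = 2

2


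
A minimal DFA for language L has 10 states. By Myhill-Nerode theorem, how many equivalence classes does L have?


Myhill-Nerode theorem:
Number of equivalence classes = number of states in minimal DFA
Minimal DFA states = 10
Therefore equivalence classes = 10

10


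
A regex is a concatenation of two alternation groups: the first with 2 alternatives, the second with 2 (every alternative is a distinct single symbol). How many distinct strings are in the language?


First group: 2 alternatives
Second group: 2 alternatives
Concatenation: each choice from group 1 pairs with each from group 2
Total = 2 x 2 = 4

4


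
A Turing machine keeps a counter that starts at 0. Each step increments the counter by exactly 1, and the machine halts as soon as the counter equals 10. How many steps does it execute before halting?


Counter starts at 0. Counting sequence:
  Step 1: counter = 1
  Step 2: counter = 2
  Step 3: counter = 3
  Step 4: counter = 4
  Step 5: counter = 5
  Step 6: counter = 6
  ...
  Step 10: counter = 10
Counter reached 10 -> halt
Total steps = 10

10


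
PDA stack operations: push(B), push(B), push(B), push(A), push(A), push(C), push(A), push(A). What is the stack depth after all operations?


Tracing stack operations:
  push(B) -> stack = [B], depth=1
  push(B) -> stack = [B,B], depth=2
  push(B) -> stack = [B,B,B], depth=3
  push(A) -> stack = [B,B,B,A], depth=4
  push(A) -> stack = [B,B,B,A,A], depth=5
  push(C) -> stack = [B,B,B,A,A,C], depth=6
  push(A) -> stack = [B,B,B,A,A,C,A], depth=7
  push(A) -> stack = [B,B,B,A,A,C,A,A], depth=8
Final depth = 8

8


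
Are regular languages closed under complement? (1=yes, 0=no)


Regular languages are closed under all standard operations:
- Union: Yes (product construction)
- Intersection: Yes (product construction)
- Complement: Yes (swap accept/reject)
- Concatenation: Yes (NFA construction)
Operation: complement -> Closed

1


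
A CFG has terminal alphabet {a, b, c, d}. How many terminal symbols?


Terminal symbols: a, b, c, d
Counting each: a (#1), b (#2), c (#3), d (#4)
Total = 4

4


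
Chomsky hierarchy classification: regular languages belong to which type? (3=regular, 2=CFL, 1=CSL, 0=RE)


Chomsky hierarchy levels:
  Type 3: Regular (DFA/NFA/regex)
  Type 2: Context-free (PDA)
  Type 1: Context-sensitive
  Type 0: Recursively enumerable (TM)
'regular' corresponds to Type 3

3


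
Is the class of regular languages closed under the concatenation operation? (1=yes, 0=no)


Regular languages are closed under:
- Union (DFA product construction)
- Intersection (DFA product construction)
- Complement (swap accept/reject states)
- Concatenation (NFA construction)
- Kleene star (NFA construction)
concatenation is in this list
Therefore: closed

1


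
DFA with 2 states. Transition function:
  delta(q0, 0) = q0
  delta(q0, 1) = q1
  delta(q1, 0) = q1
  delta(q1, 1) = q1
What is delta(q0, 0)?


Looking up transition function:
delta(q0, 0) in the table
Row: q0, Column: 0
Result: q0

q0


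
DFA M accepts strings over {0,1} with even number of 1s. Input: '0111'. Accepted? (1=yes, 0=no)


DFA has 2 states: q_even (start, accept=yes) and q_odd
Processing string '0111' character by character:
  Position 0: read '0', 1-count=0 -> q_even (no change)
  Position 1: read '1', 1-count=1 -> q_odd
  Position 2: read '1', 1-count=2 -> q_even
  Position 3: read '1', 1-count=3 -> q_odd
Final state: q_odd, total 1s = 3 (odd); the DFA requires an even count -> reject

0


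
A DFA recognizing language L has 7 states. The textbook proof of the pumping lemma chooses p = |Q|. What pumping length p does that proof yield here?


Pumping lemma for regular languages (standard proof):
Take p = |Q|, the number of DFA states.
Any string of length >= |Q| passes through |Q|+1 states while reading its first |Q| symbols,
so by pigeonhole some state repeats, giving the loop that can be pumped.
Here |Q| = 7
Therefore the proof uses p = 7

7


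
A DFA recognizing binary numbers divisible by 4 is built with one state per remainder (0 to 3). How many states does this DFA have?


Divisibility by 4 is tracked via the remainder mod 4: 0, 1, ..., 3
The construction assigns one state to each remainder
Number of remainders = 4

4


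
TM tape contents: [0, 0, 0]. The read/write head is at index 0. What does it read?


Tape: [0, 0, 0]
Positions: 0 1 2
Values:    0 0 0
Head at position 0
tape[0] = 0

0


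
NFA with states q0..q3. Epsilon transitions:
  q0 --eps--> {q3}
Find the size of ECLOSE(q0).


Starting from q0
Initialize closure = {q0}
Follow epsilon from q0 -> add q3
Final closure: {q0, q3}
Size = 2

2


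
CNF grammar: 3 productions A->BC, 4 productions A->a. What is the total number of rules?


CNF allows two rule forms:
  A -> BC (binary): 3 rules
  A -> a (terminal): 4 rules
Total = 3 + 4 = 7

7


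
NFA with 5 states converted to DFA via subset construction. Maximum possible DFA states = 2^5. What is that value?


NFA has 5 states
Subset construction: each DFA state = subset of NFA states
Maximum subsets = 2^5
2^5 = 32

32


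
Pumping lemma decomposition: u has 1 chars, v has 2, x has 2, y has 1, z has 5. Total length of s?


|s| = |u| + |v| + |x| + |y| + |z|
= 1 + 2 + 2 + 1 + 5
= 3 + 2 + 6
= 5 + 6
= 11

11


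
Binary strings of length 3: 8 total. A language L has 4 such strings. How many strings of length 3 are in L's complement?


Alphabet: {0,1}
String length: 3
Total strings of length 3 = 2^3 = 8
Strings in L = 4
Complement = total - |L|
= 8 - 4
= 4

4


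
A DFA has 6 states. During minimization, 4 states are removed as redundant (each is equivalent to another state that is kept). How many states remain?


Original DFA: 6 states
Redundant states removed: 4
Minimized states = original - removed
= 6 - 4
= 2

2


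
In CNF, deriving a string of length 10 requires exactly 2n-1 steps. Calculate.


Chomsky Normal Form derivation:
String length n = 10
Each step either:
  - Splits a nonterminal into two (n-1 such steps)
  - Converts a nonterminal to terminal (n such steps)
Total = (n-1) + n = 2n - 1
= 2(10) - 1
= 20 - 1
= 19

19


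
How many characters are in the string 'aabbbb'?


String: 'aabbbb'
Counting characters:
  'a' appears 2 time(s)
  'b' appears 4 time(s)
Total length = 2 + 4 = 6

6


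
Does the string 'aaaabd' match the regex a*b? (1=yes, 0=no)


Pattern: a*b
String: 'aaaabd'
Pattern requires: zero or more 'a's followed by exactly one 'b'
Found 4 leading 'a's
Remaining: 'bd'
Remaining is not 'b' -> no match
Result: 0

0


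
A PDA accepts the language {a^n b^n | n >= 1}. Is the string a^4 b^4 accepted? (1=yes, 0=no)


Language requires equal numbers of a's and b's
PDA pushes for each 'a', pops for each 'b'
Number of a's = 4
Number of b's = 4
4 == 4 -> Accept

1


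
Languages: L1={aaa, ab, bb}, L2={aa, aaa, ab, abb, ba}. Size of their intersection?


L1 = {aaa, ab, bb}
L2 = {aa, aaa, ab, abb, ba}
Checking each string in L1 against L2:
  'aaa': in L2? Yes
  'ab': in L2? Yes
  'bb': in L2? No
Intersection = {aaa, ab}
|L1 ∩ L2| = 2

2


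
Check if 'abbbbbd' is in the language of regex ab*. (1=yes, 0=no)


Pattern: ab*
String: 'abbbbbd'
Pattern requires: exactly one 'a' followed by zero or more 'b's
First char is 'a' -> OK
Rest 'bbbbbd': all b's? No
Result: 0

0


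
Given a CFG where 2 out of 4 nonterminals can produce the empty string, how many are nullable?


Nonterminals: {S, A, B, C}
A nonterminal is nullable if it can derive epsilon
Counting nullable nonterminals: 2
Total nullable = 2

2


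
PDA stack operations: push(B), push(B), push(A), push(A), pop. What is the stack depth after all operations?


Tracing stack operations:
  push(B) -> stack = [B], depth=1
  push(B) -> stack = [B,B], depth=2
  push(A) -> stack = [B,B,A], depth=3
  push(A) -> stack = [B,B,A,A], depth=4
  pop -> removed A, stack = [B,B,A], depth=3
Final depth = 3

3


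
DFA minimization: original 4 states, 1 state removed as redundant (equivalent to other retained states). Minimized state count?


Original DFA: 4 states
Redundant states removed: 1
Minimized states = original - removed
= 4 - 1
= 3

3


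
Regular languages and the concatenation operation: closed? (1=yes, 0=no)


Regular languages are closed under all standard operations:
- Union: Yes (product construction)
- Intersection: Yes (product construction)
- Complement: Yes (swap accept/reject)
- Concatenation: Yes (NFA construction)
Operation: concatenation -> Closed

1


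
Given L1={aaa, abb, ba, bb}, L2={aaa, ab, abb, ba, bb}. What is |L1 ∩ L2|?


L1 = {aaa, abb, ba, bb}
L2 = {aaa, ab, abb, ba, bb}
Checking each string in L1 against L2:
  'aaa': in L2? Yes
  'abb': in L2? Yes
  'ba': in L2? Yes
  'bb': in L2? Yes
Intersection = {aaa, abb, ba, bb}
|L1 ∩ L2| = 4

4


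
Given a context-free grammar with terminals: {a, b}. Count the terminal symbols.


Terminal symbols: a, b
Counting each: a (#1), b (#2)
Total = 2

2


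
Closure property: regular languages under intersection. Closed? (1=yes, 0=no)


Regular languages are closed under:
- Union (DFA product construction)
- Intersection (DFA product construction)
- Complement (swap accept/reject states)
- Concatenation (NFA construction)
- Kleene star (NFA construction)
intersection is in this list
Therefore: closed

1


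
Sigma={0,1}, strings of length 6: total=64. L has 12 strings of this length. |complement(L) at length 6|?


Alphabet: {0,1}
String length: 6
Total strings of length 6 = 2^6 = 64
Strings in L = 12
Complement = total - |L|
= 64 - 12
= 52

52


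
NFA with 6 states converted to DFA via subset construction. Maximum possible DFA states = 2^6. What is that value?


NFA has 6 states
Subset construction: each DFA state = subset of NFA states
Maximum subsets = 2^6
2^6 = 64

64


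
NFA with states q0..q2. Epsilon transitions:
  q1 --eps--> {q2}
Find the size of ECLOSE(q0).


Starting from q0
Initialize closure = {q0}
q0 has no outgoing epsilon transitions -> nothing to add
Final closure: {q0}
Size = 1

1


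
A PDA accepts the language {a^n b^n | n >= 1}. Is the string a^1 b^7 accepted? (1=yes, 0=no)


Language requires equal numbers of a's and b's
PDA pushes for each 'a', pops for each 'b'
Number of a's = 1
Number of b's = 7
1 != 7 -> Reject

0


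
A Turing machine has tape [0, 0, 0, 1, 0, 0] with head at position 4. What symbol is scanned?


Tape: [0, 0, 0, 1, 0, 0]
Positions: 0 1 2 3 4 5
Values:    0 0 0 1 0 0
Head at position 4
tape[4] = 0

0


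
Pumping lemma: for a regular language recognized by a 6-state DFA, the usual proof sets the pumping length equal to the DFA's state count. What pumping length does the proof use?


Pumping lemma for regular languages (standard proof):
Take p = |Q|, the number of DFA states.
Any string of length >= |Q| passes through |Q|+1 states while reading its first |Q| symbols,
so by pigeonhole some state repeats, giving the loop that can be pumped.
Here |Q| = 6
Therefore the proof uses p = 6

6


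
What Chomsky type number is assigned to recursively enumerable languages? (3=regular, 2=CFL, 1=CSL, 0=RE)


Chomsky hierarchy levels:
  Type 3: Regular (DFA/NFA/regex)
  Type 2: Context-free (PDA)
  Type 1: Context-sensitive
  Type 0: Recursively enumerable (TM)
'recursively enumerable' corresponds to Type 0

0


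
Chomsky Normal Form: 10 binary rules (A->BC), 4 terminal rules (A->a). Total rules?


CNF allows two rule forms:
  A -> BC (binary): 10 rules
  A -> a (terminal): 4 rules
Total = 10 + 4 = 14

14


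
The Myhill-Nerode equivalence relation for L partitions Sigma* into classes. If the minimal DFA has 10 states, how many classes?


Myhill-Nerode theorem:
Number of equivalence classes = number of states in minimal DFA
Minimal DFA states = 10
Therefore equivalence classes = 10

10


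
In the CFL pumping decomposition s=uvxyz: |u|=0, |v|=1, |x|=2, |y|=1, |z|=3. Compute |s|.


|s| = |u| + |v| + |x| + |y| + |z|
= 0 + 1 + 2 + 1 + 3
= 1 + 2 + 4
= 3 + 4
= 7

7


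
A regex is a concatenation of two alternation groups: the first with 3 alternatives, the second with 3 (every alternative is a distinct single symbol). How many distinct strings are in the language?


First group: 3 alternatives
Second group: 3 alternatives
Concatenation: each choice from group 1 pairs with each from group 2
Total = 3 x 3 = 9

9


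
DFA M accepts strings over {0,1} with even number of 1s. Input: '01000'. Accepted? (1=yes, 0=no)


DFA has 2 states: q_even (start, accept=yes) and q_odd
Processing string '01000' character by character:
  Position 0: read '0', 1-count=0 -> q_even (no change)
  Position 1: read '1', 1-count=1 -> q_odd
  Position 2: read '0', 1-count=1 -> q_odd (no change)
  Position 3: read '0', 1-count=1 -> q_odd (no change)
  Position 4: read '0', 1-count=1 -> q_odd (no change)
Final state: q_odd, total 1s = 1 (odd); the DFA requires an even count -> reject

0


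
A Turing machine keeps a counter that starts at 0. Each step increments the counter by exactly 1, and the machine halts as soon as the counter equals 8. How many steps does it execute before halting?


Counter starts at 0. Counting sequence:
  Step 1: counter = 1
  Step 2: counter = 2
  Step 3: counter = 3
  Step 4: counter = 4
  Step 5: counter = 5
  Step 6: counter = 6
  Step 7: counter = 7
  Step 8: counter = 8
Counter reached 8 -> halt
Total steps = 8

8


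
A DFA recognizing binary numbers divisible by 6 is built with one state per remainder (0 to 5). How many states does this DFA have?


Divisibility by 6 is tracked via the remainder mod 6: 0, 1, ..., 5
The construction assigns one state to each remainder
Number of remainders = 6

6


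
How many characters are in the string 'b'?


String: 'b'
Counting characters:
  'b' appears 1 time(s)
Total length = 0 + 1 = 1

1


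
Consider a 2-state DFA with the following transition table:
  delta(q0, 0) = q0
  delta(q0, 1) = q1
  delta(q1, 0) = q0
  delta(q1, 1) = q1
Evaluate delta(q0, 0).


Looking up transition function:
delta(q0, 0) in the table
Row: q0, Column: 0
Result: q0

q0


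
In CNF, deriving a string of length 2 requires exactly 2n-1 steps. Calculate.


Chomsky Normal Form derivation:
String length n = 2
Each step either:
  - Splits a nonterminal into two (n-1 such steps)
  - Converts a nonterminal to terminal (n such steps)
Total = (n-1) + n = 2n - 1
= 2(2) - 1
= 4 - 1
= 3

3


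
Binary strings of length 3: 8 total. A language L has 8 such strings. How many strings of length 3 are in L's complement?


Alphabet: {0,1}
String length: 3
Total strings of length 3 = 2^3 = 8
Strings in L = 8
Complement = total - |L|
= 8 - 8
= 0

0


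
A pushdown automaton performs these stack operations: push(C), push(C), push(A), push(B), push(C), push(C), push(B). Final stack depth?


Tracing stack operations:
  push(C) -> stack = [C], depth=1
  push(C) -> stack = [C,C], depth=2
  push(A) -> stack = [C,C,A], depth=3
  push(B) -> stack = [C,C,A,B], depth=4
  push(C) -> stack = [C,C,A,B,C], depth=5
  push(C) -> stack = [C,C,A,B,C,C], depth=6
  push(B) -> stack = [C,C,A,B,C,C,B], depth=7
Final depth = 7

7


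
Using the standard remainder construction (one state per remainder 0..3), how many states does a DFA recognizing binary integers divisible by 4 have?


Divisibility by 4 is tracked via the remainder mod 4: 0, 1, ..., 3
The construction assigns one state to each remainder
Number of remainders = 4

4


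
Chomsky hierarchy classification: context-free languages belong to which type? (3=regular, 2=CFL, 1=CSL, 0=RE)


Chomsky hierarchy levels:
  Type 3: Regular (DFA/NFA/regex)
  Type 2: Context-free (PDA)
  Type 1: Context-sensitive
  Type 0: Recursively enumerable (TM)
'context-free' corresponds to Type 2

2


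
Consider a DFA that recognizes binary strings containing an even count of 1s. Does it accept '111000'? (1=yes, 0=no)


DFA has 2 states: q_even (start, accept=yes) and q_odd
Processing string '111000' character by character:
  Position 0: read '1', 1-count=1 -> q_odd
  Position 1: read '1', 1-count=2 -> q_even
  Position 2: read '1', 1-count=3 -> q_odd
  Position 3: read '0', 1-count=3 -> q_odd (no change)
  Position 4: read '0', 1-count=3 -> q_odd (no change)
  Position 5: read '0', 1-count=3 -> q_odd (no change)
Final state: q_odd, total 1s = 3 (odd); the DFA requires an even count -> reject

0


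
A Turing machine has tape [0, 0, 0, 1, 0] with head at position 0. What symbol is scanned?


Tape: [0, 0, 0, 1, 0]
Positions: 0 1 2 3 4
Values:    0 0 0 1 0
Head at position 0
tape[0] = 0

0


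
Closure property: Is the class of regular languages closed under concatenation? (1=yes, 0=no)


Regular languages are closed under all standard operations:
- Union: Yes (product construction)
- Intersection: Yes (product construction)
- Complement: Yes (swap accept/reject)
- Concatenation: Yes (NFA construction)
Operation: concatenation -> Closed

1


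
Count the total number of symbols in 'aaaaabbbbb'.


String: 'aaaaabbbbb'
Counting characters:
  'a' appears 5 time(s)
  'b' appears 5 time(s)
Total length = 5 + 5 = 10

10


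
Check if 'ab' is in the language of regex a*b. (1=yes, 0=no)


Pattern: a*b
String: 'ab'
Pattern requires: zero or more 'a's followed by exactly one 'b'
Found 1 leading 'a's
Remaining: 'b'
Remaining is exactly 'b' -> match
Result: 1

1


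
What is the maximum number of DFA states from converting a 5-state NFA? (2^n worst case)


NFA has 5 states
Subset construction: each DFA state = subset of NFA states
Maximum subsets = 2^5
2^5 = 32

32


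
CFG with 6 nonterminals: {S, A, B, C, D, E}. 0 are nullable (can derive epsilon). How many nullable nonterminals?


Nonterminals: {S, A, B, C, D, E}
A nonterminal is nullable if it can derive epsilon
Counting nullable nonterminals: 0
Total nullable = 0

0


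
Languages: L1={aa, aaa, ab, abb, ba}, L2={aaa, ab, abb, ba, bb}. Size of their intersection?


L1 = {aa, aaa, ab, abb, ba}
L2 = {aaa, ab, abb, ba, bb}
Checking each string in L1 against L2:
  'aa': in L2? No
  'aaa': in L2? Yes
  'ab': in L2? Yes
  'abb': in L2? Yes
  'ba': in L2? Yes
Intersection = {aaa, ab, abb, ba}
|L1 ∩ L2| = 4

4


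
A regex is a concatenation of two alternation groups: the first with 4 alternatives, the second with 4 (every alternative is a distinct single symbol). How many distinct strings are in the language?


First group: 4 alternatives
Second group: 4 alternatives
Concatenation: each choice from group 1 pairs with each from group 2
Total = 4 x 4 = 16

16


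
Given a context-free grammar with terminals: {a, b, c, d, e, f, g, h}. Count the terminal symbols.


Terminal symbols: a, b, c, d, e, f, g, h
Counting each: a (#1), b (#2), c (#3), d (#4), e (#5), f (#6), g (#7), h (#8)
Total = 8

8


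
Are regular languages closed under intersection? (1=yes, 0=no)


Regular languages are closed under:
- Union (DFA product construction)
- Intersection (DFA product construction)
- Complement (swap accept/reject states)
- Concatenation (NFA construction)
- Kleene star (NFA construction)
intersection is in this list
Therefore: closed

1


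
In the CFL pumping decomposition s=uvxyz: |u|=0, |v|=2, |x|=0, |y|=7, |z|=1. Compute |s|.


|s| = |u| + |v| + |x| + |y| + |z|
= 0 + 2 + 0 + 7 + 1
= 2 + 0 + 8
= 2 + 8
= 10

10


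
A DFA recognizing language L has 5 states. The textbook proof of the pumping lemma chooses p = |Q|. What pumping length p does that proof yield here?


Pumping lemma for regular languages (standard proof):
Take p = |Q|, the number of DFA states.
Any string of length >= |Q| passes through |Q|+1 states while reading its first |Q| symbols,
so by pigeonhole some state repeats, giving the loop that can be pumped.
Here |Q| = 5
Therefore the proof uses p = 5

5


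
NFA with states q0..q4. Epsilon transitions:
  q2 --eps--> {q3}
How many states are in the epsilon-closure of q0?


Starting from q0
Initialize closure = {q0}
q0 has no outgoing epsilon transitions -> nothing to add
Final closure: {q0}
Size = 1

1


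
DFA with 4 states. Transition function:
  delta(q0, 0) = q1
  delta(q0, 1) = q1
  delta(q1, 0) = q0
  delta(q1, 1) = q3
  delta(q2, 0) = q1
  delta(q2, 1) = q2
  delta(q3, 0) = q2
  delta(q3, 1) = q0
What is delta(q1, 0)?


Looking up transition function:
delta(q1, 0) in the table
Row: q1, Column: 0
Result: q0

q0


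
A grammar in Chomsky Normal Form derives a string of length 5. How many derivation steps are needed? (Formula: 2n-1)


Chomsky Normal Form derivation:
String length n = 5
Each step either:
  - Splits a nonterminal into two (n-1 such steps)
  - Converts a nonterminal to terminal (n such steps)
Total = (n-1) + n = 2n - 1
= 2(5) - 1
= 10 - 1
= 9

9


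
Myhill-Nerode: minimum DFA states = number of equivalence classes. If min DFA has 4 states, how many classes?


Myhill-Nerode theorem:
Number of equivalence classes = number of states in minimal DFA
Minimal DFA states = 4
Therefore equivalence classes = 4

4


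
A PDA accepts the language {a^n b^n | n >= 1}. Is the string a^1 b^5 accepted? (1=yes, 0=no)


Language requires equal numbers of a's and b's
PDA pushes for each 'a', pops for each 'b'
Number of a's = 1
Number of b's = 5
1 != 5 -> Reject

0


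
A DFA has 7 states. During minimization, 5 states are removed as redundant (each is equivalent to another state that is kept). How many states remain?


Original DFA: 7 states
Redundant states removed: 5
Minimized states = original - removed
= 7 - 5
= 2

2


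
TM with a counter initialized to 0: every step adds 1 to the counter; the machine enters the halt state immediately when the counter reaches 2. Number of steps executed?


Counter starts at 0. Counting sequence:
  Step 1: counter = 1
  Step 2: counter = 2
Counter reached 2 -> halt
Total steps = 2

2


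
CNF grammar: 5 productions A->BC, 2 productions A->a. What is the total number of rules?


CNF allows two rule forms:
  A -> BC (binary): 5 rules
  A -> a (terminal): 2 rules
Total = 5 + 2 = 7

7


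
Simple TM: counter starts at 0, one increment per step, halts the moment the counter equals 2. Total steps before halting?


Counter starts at 0. Counting sequence:
  Step 1: counter = 1
  Step 2: counter = 2
Counter reached 2 -> halt
Total steps = 2

2


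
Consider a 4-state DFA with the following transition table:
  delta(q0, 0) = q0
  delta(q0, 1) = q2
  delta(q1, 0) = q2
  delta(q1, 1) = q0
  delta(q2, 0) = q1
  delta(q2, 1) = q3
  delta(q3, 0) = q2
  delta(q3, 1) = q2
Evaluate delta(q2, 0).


Looking up transition function:
delta(q2, 0) in the table
Row: q2, Column: 0
Result: q1

q1


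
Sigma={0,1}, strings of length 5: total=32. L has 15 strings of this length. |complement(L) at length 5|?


Alphabet: {0,1}
String length: 5
Total strings of length 5 = 2^5 = 32
Strings in L = 15
Complement = total - |L|
= 32 - 15
= 17

17


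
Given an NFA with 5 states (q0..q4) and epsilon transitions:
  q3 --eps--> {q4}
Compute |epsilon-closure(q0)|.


Starting from q0
Initialize closure = {q0}
q0 has no outgoing epsilon transitions -> nothing to add
Final closure: {q0}
Size = 1

1


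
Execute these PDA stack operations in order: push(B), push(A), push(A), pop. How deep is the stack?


Tracing stack operations:
  push(B) -> stack = [B], depth=1
  push(A) -> stack = [B,A], depth=2
  push(A) -> stack = [B,A,A], depth=3
  pop -> removed A, stack = [B,A], depth=2
Final depth = 2

2


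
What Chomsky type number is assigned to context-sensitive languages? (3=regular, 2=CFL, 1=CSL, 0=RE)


Chomsky hierarchy levels:
  Type 3: Regular (DFA/NFA/regex)
  Type 2: Context-free (PDA)
  Type 1: Context-sensitive
  Type 0: Recursively enumerable (TM)
'context-sensitive' corresponds to Type 1

1


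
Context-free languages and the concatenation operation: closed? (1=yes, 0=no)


CFL closure properties:
  Closed under: union, concatenation, Kleene star
  NOT closed under: intersection, complement
Operation 'concatenation' is in closed list -> Yes (closed)

1


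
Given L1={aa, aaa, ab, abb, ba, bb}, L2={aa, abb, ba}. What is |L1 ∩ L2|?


L1 = {aa, aaa, ab, abb, ba, bb}
L2 = {aa, abb, ba}
Checking each string in L1 against L2:
  'aa': in L2? Yes
  'aaa': in L2? No
  'ab': in L2? No
  'abb': in L2? Yes
  'ba': in L2? Yes
  'bb': in L2? No
Intersection = {aa, abb, ba}
|L1 ∩ L2| = 3

3


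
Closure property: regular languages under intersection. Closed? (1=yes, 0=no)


Regular languages are closed under:
- Union (DFA product construction)
- Intersection (DFA product construction)
- Complement (swap accept/reject states)
- Concatenation (NFA construction)
- Kleene star (NFA construction)
intersection is in this list
Therefore: closed

1


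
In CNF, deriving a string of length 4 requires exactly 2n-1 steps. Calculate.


Chomsky Normal Form derivation:
String length n = 4
Each step either:
  - Splits a nonterminal into two (n-1 such steps)
  - Converts a nonterminal to terminal (n such steps)
Total = (n-1) + n = 2n - 1
= 2(4) - 1
= 8 - 1
= 7

7


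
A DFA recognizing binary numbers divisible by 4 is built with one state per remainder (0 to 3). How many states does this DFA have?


Divisibility by 4 is tracked via the remainder mod 4: 0, 1, ..., 3
The construction assigns one state to each remainder
Number of remainders = 4

4


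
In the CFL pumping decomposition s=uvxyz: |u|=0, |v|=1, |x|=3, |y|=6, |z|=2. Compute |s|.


|s| = |u| + |v| + |x| + |y| + |z|
= 0 + 1 + 3 + 6 + 2
= 1 + 3 + 8
= 4 + 8
= 12

12


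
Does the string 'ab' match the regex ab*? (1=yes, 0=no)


Pattern: ab*
String: 'ab'
Pattern requires: exactly one 'a' followed by zero or more 'b's
First char is 'a' -> OK
Rest 'b': all b's? Yes
Result: 1

1


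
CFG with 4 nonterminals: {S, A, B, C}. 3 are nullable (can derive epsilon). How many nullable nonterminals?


Nonterminals: {S, A, B, C}
A nonterminal is nullable if it can derive epsilon
Counting nullable nonterminals: 3
Total nullable = 3

3


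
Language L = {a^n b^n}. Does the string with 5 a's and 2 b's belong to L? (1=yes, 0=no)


Language requires equal numbers of a's and b's
PDA pushes for each 'a', pops for each 'b'
Number of a's = 5
Number of b's = 2
5 != 2 -> Reject

0


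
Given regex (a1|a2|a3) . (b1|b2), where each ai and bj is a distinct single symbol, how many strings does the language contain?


First group: 3 alternatives
Second group: 2 alternatives
Concatenation: each choice from group 1 pairs with each from group 2
Total = 3 x 2 = 6

6


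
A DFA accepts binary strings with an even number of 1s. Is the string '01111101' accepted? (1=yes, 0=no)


DFA has 2 states: q_even (start, accept=yes) and q_odd
Processing string '01111101' character by character:
  Position 0: read '0', 1-count=0 -> q_even (no change)
  Position 1: read '1', 1-count=1 -> q_odd
  Position 2: read '1', 1-count=2 -> q_even
  Position 3: read '1', 1-count=3 -> q_odd
  Position 4: read '1', 1-count=4 -> q_even
  Position 5: read '1', 1-count=5 -> q_odd
  Position 6: read '0', 1-count=5 -> q_odd (no change)
  Position 7: read '1', 1-count=6 -> q_even
Final state: q_even, total 1s = 6 (even); the DFA requires an even count -> accept

1


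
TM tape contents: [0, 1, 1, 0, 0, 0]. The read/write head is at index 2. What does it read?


Tape: [0, 1, 1, 0, 0, 0]
Positions: 0 1 2 3 4 5
Values:    0 1 1 0 0 0
Head at position 2
tape[2] = 1

1


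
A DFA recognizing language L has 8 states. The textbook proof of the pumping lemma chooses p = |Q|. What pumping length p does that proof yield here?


Pumping lemma for regular languages (standard proof):
Take p = |Q|, the number of DFA states.
Any string of length >= |Q| passes through |Q|+1 states while reading its first |Q| symbols,
so by pigeonhole some state repeats, giving the loop that can be pumped.
Here |Q| = 8
Therefore the proof uses p = 8

8


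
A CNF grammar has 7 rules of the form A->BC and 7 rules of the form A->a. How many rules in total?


CNF allows two rule forms:
  A -> BC (binary): 7 rules
  A -> a (terminal): 7 rules
Total = 7 + 7 = 14

14


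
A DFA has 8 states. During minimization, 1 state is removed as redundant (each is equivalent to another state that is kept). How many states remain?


Original DFA: 8 states
Redundant states removed: 1
Minimized states = original - removed
= 8 - 1
= 7

7


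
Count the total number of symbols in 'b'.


String: 'b'
Counting characters:
  'b' appears 1 time(s)
Total length = 0 + 1 = 1

1


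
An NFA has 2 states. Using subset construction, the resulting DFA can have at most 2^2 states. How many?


NFA has 2 states
Subset construction: each DFA state = subset of NFA states
Maximum subsets = 2^2
2^2 = 4

4


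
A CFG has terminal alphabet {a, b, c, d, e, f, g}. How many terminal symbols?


Terminal symbols: a, b, c, d, e, f, g
Counting each: a (#1), b (#2), c (#3), d (#4), e (#5), f (#6), g (#7)
Total = 7

7


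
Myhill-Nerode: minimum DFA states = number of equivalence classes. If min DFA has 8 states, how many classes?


Myhill-Nerode theorem:
Number of equivalence classes = number of states in minimal DFA
Minimal DFA states = 8
Therefore equivalence classes = 8

8


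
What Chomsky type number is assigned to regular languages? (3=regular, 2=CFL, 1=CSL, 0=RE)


Chomsky hierarchy levels:
  Type 3: Regular (DFA/NFA/regex)
  Type 2: Context-free (PDA)
  Type 1: Context-sensitive
  Type 0: Recursively enumerable (TM)
'regular' corresponds to Type 3

3


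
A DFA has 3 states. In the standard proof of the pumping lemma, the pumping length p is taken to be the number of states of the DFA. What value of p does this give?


Pumping lemma for regular languages (standard proof):
Take p = |Q|, the number of DFA states.
Any string of length >= |Q| passes through |Q|+1 states while reading its first |Q| symbols,
so by pigeonhole some state repeats, giving the loop that can be pumped.
Here |Q| = 3
Therefore the proof uses p = 3

3


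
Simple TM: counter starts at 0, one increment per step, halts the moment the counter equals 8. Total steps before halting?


Counter starts at 0. Counting sequence:
  Step 1: counter = 1
  Step 2: counter = 2
  Step 3: counter = 3
  Step 4: counter = 4
  Step 5: counter = 5
  Step 6: counter = 6
  Step 7: counter = 7
  Step 8: counter = 8
Counter reached 8 -> halt
Total steps = 8

8


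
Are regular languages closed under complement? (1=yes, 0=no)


Regular languages are closed under:
- Union (DFA product construction)
- Intersection (DFA product construction)
- Complement (swap accept/reject states)
- Concatenation (NFA construction)
- Kleene star (NFA construction)
complement is in this list
Therefore: closed

1


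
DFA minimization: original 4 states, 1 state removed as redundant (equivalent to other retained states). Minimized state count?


Original DFA: 4 states
Redundant states removed: 1
Minimized states = original - removed
= 4 - 1
= 3

3


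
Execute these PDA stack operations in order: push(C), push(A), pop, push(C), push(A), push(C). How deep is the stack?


Tracing stack operations:
  push(C) -> stack = [C], depth=1
  push(A) -> stack = [C,A], depth=2
  pop -> removed A, stack = [C], depth=1
  push(C) -> stack = [C,C], depth=2
  push(A) -> stack = [C,C,A], depth=3
  push(C) -> stack = [C,C,A,C], depth=4
Final depth = 4

4


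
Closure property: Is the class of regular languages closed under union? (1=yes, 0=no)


Regular languages are closed under all standard operations:
- Union: Yes (product construction)
- Intersection: Yes (product construction)
- Complement: Yes (swap accept/reject)
- Concatenation: Yes (NFA construction)
Operation: union -> Closed

1


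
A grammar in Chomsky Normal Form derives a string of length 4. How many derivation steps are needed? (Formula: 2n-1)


Chomsky Normal Form derivation:
String length n = 4
Each step either:
  - Splits a nonterminal into two (n-1 such steps)
  - Converts a nonterminal to terminal (n such steps)
Total = (n-1) + n = 2n - 1
= 2(4) - 1
= 8 - 1
= 7

7


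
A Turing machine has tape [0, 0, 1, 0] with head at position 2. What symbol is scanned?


Tape: [0, 0, 1, 0]
Positions: 0 1 2 3
Values:    0 0 1 0
Head at position 2
tape[2] = 1

1


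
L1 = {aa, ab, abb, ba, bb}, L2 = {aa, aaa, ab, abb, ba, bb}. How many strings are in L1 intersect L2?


L1 = {aa, ab, abb, ba, bb}
L2 = {aa, aaa, ab, abb, ba, bb}
Checking each string in L1 against L2:
  'aa': in L2? Yes
  'ab': in L2? Yes
  'abb': in L2? Yes
  'ba': in L2? Yes
  'bb': in L2? Yes
Intersection = {aa, ab, abb, ba, bb}
|L1 ∩ L2| = 5

5


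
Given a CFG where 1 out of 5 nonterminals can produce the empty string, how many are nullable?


Nonterminals: {S, A, B, C, D}
A nonterminal is nullable if it can derive epsilon
Counting nullable nonterminals: 1
Total nullable = 1

1


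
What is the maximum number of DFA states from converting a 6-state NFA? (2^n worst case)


NFA has 6 states
Subset construction: each DFA state = subset of NFA states
Maximum subsets = 2^6
2^6 = 64

64


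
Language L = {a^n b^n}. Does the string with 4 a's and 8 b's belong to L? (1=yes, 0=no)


Language requires equal numbers of a's and b's
PDA pushes for each 'a', pops for each 'b'
Number of a's = 4
Number of b's = 8
4 != 8 -> Reject

0


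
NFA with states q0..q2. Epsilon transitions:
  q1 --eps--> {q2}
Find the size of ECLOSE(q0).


Starting from q0
Initialize closure = {q0}
q0 has no outgoing epsilon transitions -> nothing to add
Final closure: {q0}
Size = 1

1


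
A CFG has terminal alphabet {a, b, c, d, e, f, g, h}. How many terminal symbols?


Terminal symbols: a, b, c, d, e, f, g, h
Counting each: a (#1), b (#2), c (#3), d (#4), e (#5), f (#6), g (#7), h (#8)
Total = 8

8


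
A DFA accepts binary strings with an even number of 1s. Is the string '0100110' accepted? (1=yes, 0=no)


DFA has 2 states: q_even (start, accept=yes) and q_odd
Processing string '0100110' character by character:
  Position 0: read '0', 1-count=0 -> q_even (no change)
  Position 1: read '1', 1-count=1 -> q_odd
  Position 2: read '0', 1-count=1 -> q_odd (no change)
  Position 3: read '0', 1-count=1 -> q_odd (no change)
  Position 4: read '1', 1-count=2 -> q_even
  Position 5: read '1', 1-count=3 -> q_odd
  Position 6: read '0', 1-count=3 -> q_odd (no change)
Final state: q_odd, total 1s = 3 (odd); the DFA requires an even count -> reject

0


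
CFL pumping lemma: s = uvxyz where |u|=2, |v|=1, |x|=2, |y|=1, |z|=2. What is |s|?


|s| = |u| + |v| + |x| + |y| + |z|
= 2 + 1 + 2 + 1 + 2
= 3 + 2 + 3
= 5 + 3
= 8

8


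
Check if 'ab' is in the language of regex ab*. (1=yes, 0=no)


Pattern: ab*
String: 'ab'
Pattern requires: exactly one 'a' followed by zero or more 'b's
First char is 'a' -> OK
Rest 'b': all b's? Yes
Result: 1

1


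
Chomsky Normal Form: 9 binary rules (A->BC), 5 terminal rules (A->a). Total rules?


CNF allows two rule forms:
  A -> BC (binary): 9 rules
  A -> a (terminal): 5 rules
Total = 9 + 5 = 14

14


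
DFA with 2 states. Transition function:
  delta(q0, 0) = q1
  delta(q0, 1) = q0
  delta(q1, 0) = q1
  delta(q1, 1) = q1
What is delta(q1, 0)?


Looking up transition function:
delta(q1, 0) in the table
Row: q1, Column: 0
Result: q1

q1


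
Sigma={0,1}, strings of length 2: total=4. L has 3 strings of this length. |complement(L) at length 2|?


Alphabet: {0,1}
String length: 2
Total strings of length 2 = 2^2 = 4
Strings in L = 3
Complement = total - |L|
= 4 - 3
= 1

1


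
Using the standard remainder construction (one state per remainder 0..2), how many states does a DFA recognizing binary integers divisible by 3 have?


Divisibility by 3 is tracked via the remainder mod 3: 0, 1, ..., 2
The construction assigns one state to each remainder
Number of remainders = 3

3


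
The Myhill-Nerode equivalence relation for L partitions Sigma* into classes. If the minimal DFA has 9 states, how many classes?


Myhill-Nerode theorem:
Number of equivalence classes = number of states in minimal DFA
Minimal DFA states = 9
Therefore equivalence classes = 9

9


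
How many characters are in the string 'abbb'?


String: 'abbb'
Counting characters:
  'a' appears 1 time(s)
  'b' appears 3 time(s)
Total length = 1 + 3 = 4

4


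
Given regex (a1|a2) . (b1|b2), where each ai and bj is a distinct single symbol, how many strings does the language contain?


First group: 2 alternatives
Second group: 2 alternatives
Concatenation: each choice from group 1 pairs with each from group 2
Total = 2 x 2 = 4

4


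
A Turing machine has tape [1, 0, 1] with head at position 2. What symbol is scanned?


Tape: [1, 0, 1]
Positions: 0 1 2
Values:    1 0 1
Head at position 2
tape[2] = 1

1


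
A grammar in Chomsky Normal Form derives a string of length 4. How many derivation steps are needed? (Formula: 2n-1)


Chomsky Normal Form derivation:
String length n = 4
Each step either:
  - Splits a nonterminal into two (n-1 such steps)
  - Converts a nonterminal to terminal (n such steps)
Total = (n-1) + n = 2n - 1
= 2(4) - 1
= 8 - 1
= 7

7


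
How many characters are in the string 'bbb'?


String: 'bbb'
Counting characters:
  'b' appears 3 time(s)
Total length = 0 + 3 = 3

3


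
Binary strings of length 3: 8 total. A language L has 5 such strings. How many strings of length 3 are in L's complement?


Alphabet: {0,1}
String length: 3
Total strings of length 3 = 2^3 = 8
Strings in L = 5
Complement = total - |L|
= 8 - 5
= 3

3


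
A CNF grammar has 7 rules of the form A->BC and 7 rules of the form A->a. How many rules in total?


CNF allows two rule forms:
  A -> BC (binary): 7 rules
  A -> a (terminal): 7 rules
Total = 7 + 7 = 14

14


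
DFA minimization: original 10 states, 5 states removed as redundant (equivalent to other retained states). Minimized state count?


Original DFA: 10 states
Redundant states removed: 5
Minimized states = original - removed
= 10 - 5
= 5

5


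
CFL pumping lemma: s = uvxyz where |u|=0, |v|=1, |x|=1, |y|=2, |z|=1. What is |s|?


|s| = |u| + |v| + |x| + |y| + |z|
= 0 + 1 + 1 + 2 + 1
= 1 + 1 + 3
= 2 + 3
= 5

5


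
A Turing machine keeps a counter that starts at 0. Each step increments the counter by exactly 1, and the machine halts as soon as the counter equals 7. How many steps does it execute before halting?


Counter starts at 0. Counting sequence:
  Step 1: counter = 1
  Step 2: counter = 2
  Step 3: counter = 3
  Step 4: counter = 4
  Step 5: counter = 5
  Step 6: counter = 6
  Step 7: counter = 7
Counter reached 7 -> halt
Total steps = 7

7


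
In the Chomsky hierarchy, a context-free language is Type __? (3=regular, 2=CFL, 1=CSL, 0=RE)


Chomsky hierarchy levels:
  Type 3: Regular (DFA/NFA/regex)
  Type 2: Context-free (PDA)
  Type 1: Context-sensitive
  Type 0: Recursively enumerable (TM)
'context-free' corresponds to Type 2

2


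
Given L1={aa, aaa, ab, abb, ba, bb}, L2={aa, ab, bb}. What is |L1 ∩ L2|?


L1 = {aa, aaa, ab, abb, ba, bb}
L2 = {aa, ab, bb}
Checking each string in L1 against L2:
  'aa': in L2? Yes
  'aaa': in L2? No
  'ab': in L2? Yes
  'abb': in L2? No
  'ba': in L2? No
  'bb': in L2? Yes
Intersection = {aa, ab, bb}
|L1 ∩ L2| = 3

3
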